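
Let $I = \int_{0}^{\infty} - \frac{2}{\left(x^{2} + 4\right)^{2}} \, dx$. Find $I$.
$- \frac{\pi}{16}$

Start from the standard arctangent integral
$$J(a) = \int_{0}^{\infty} - \frac{2}{a^{2} + x^{2}} \, dx = - \frac{\pi}{a}.$$

Differentiating under the integral sign with respect to $a$,
$$\frac{dJ}{da} = \int_{0}^{\infty} \frac{4 a}{\left(a^{2} + x^{2}\right)^{2}} \, dx = \frac{\pi}{a^{2}},$$
so $\int_{0}^{\infty} - \frac{2}{\left(a^{2} + x^{2}\right)^{2}} \, dx = - \frac{\pi}{2 a^{3}}$.

Setting $a = 2$:
$$I = - \frac{\pi}{16}.$$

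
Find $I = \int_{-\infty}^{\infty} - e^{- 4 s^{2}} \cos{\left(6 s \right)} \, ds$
$- \frac{\sqrt{\pi}}{2 e^{\frac{9}{4}}}$

Let $b$ denote the cosine frequency and define $I(b) = \int_{-\infty}^{\infty} - e^{- 4 s^{2}} \cos{\left(b s \right)} \, ds$.

Differentiating under the integral sign,
$$I'(b) = \int_{-\infty}^{\infty} s e^{- 4 s^{2}} \sin{\left(b s \right)} \, ds.$$

Integrate $\int_{-\infty}^{\infty} s \sin(b s)\, e^{- 4 s^{2}}\, ds$ by parts with $u = \sin(b s)$ and $dv = s\, e^{- 4 s^{2}}\, ds$, giving $v = - \frac{e^{- 4 s^{2}}}{8}$. The boundary term vanishes and
$$\int_{-\infty}^{\infty} s \sin(b s)\, e^{- 4 s^{2}}\, ds = \frac{b}{8} \int_{-\infty}^{\infty} \cos(b s)\, e^{- 4 s^{2}}\, ds,$$
so $I'(b) = - \frac{b}{8}\, I(b)$.

This is a separable first-order ODE; solving with the initial condition $I(0) = \int_{-\infty}^{\infty} - e^{- 4 s^{2}}\,ds = - \frac{\sqrt{\pi}}{2}$ gives
$$I(b) = - \frac{\sqrt{\pi} e^{- \frac{b^{2}}{16}}}{2}.$$

Setting $b = 6$:
$$I = - \frac{\sqrt{\pi}}{2 e^{\frac{9}{4}}}.$$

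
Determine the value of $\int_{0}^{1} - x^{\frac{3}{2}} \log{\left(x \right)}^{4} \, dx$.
$- \frac{768}{3125}$

Consider the simpler parametrised integral
$$J(a) = \int_{0}^{1} - x^{a} \, dx = - \frac{1}{a + 1}.$$

Differentiating under the integral sign brings down a factor of $\ln x$:
$$\frac{dJ}{da} = \int_{0}^{1} - x^{a} \log{\left(x \right)} \, dx = \frac{1}{\left(a + 1\right)^{2}}.$$

Repeating $4$ times in total — each differentiation brings down another $\ln x$ — gives
$$\frac{d^{4}J}{da^{4}} = \int_{0}^{1} - x^{a} \log{\left(x \right)}^{4} \, dx = - \frac{24}{\left(a + 1\right)^{5}},$$
and the integrand here is exactly the target integrand, so $I = - \frac{24}{\left(a + 1\right)^{5}}$.

Setting $a = \frac{3}{2}$:
$$I = - \frac{768}{3125}.$$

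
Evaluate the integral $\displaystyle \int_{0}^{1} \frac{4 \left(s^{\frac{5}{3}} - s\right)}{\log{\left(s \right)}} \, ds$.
$- \log{\left(\frac{81}{256} \right)}$

Introduce a parameter $a$ in the exponent: let $I(a) = \int_{0}^{1} \frac{4 \left(s^{\frac{5}{3}} - s^{a}\right)}{\log{\left(s \right)}} \, ds$.

Since $\dfrac{\partial}{\partial a}\,s^{a} = s^{a} \ln s$, the $\ln s$ in the denominator cancels and
$$\frac{dI}{da} = \int_{0}^{1} -4 s^{a} \, ds = -4 \left[\frac{s^{a+1}}{a+1}\right]_0^1 = - \frac{4}{a + 1}.$$

Integrating with respect to $a$ gives $I(a) = - \log{\left(\frac{81 \left(a + 1\right)^{4}}{4096} \right)} + C$.

At $a = \frac{5}{3}$ the integrand is identically $0$, so $I(\frac{5}{3}) = 0$. The closed form gives $0$, hence $C = 0$.

Setting $a = 1$:
$$I = - \log{\left(\frac{81}{256} \right)}.$$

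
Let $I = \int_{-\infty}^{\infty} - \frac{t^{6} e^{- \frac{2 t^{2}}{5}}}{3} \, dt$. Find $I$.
$- \frac{625 \sqrt{10} \sqrt{\pi}}{128}$

Consider the simpler parametrised integral
$$J(a) = \int_{-\infty}^{\infty} - \frac{e^{- a t^{2}}}{3} \, dt = - \frac{\sqrt{\pi}}{3 \sqrt{a}}.$$

Differentiating under the integral sign brings down a factor of $(-t^2)$:
$$\frac{dJ}{da} = \int_{-\infty}^{\infty} \frac{t^{2} e^{- a t^{2}}}{3} \, dt = \frac{\sqrt{\pi}}{6 a^{\frac{3}{2}}}.$$

Repeating $3$ times in total — each differentiation brings down another $(-t^2)$ — gives
$$\frac{d^{3}J}{da^{3}} = \int_{-\infty}^{\infty} \frac{t^{6} e^{- a t^{2}}}{3} \, dt = \frac{5 \sqrt{\pi}}{8 a^{\frac{7}{2}}},$$
and the integrand here is $(-1)^{3}$ times the target integrand, so $I = (-1)^{3}\,\frac{d^{3}J}{da^{3}} = - \frac{5 \sqrt{\pi}}{8 a^{\frac{7}{2}}}$.

Setting $a = \frac{2}{5}$:
$$I = - \frac{625 \sqrt{10} \sqrt{\pi}}{128}.$$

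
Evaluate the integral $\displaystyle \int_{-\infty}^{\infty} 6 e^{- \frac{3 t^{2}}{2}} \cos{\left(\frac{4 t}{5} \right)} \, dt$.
$\frac{2 \sqrt{6} \sqrt{\pi}}{e^{\frac{8}{75}}}$

Treat the cosine frequency as a parameter and define $I(b) = \int_{-\infty}^{\infty} 6 e^{- \frac{3 t^{2}}{2}} \cos{\left(b t \right)} \, dt$.

Differentiating under the integral sign,
$$I'(b) = \int_{-\infty}^{\infty} - 6 t e^{- \frac{3 t^{2}}{2}} \sin{\left(b t \right)} \, dt.$$

Integrate $\int_{-\infty}^{\infty} t \sin(b t)\, e^{- \frac{3 t^{2}}{2}}\, dt$ by parts with $u = \sin(b t)$ and $dv = t\, e^{- \frac{3 t^{2}}{2}}\, dt$, giving $v = - \frac{e^{- \frac{3 t^{2}}{2}}}{3}$. The boundary term vanishes and
$$\int_{-\infty}^{\infty} t \sin(b t)\, e^{- \frac{3 t^{2}}{2}}\, dt = \frac{b}{3} \int_{-\infty}^{\infty} \cos(b t)\, e^{- \frac{3 t^{2}}{2}}\, dt,$$
so $I'(b) = - \frac{b}{3}\, I(b)$.

This is a separable first-order ODE; solving with the initial condition $I(0) = \int_{-\infty}^{\infty} 6 e^{- \frac{3 t^{2}}{2}}\,dt = 2 \sqrt{6} \sqrt{\pi}$ gives
$$I(b) = 2 \sqrt{6} \sqrt{\pi} e^{- \frac{b^{2}}{6}}.$$

Setting $b = \frac{4}{5}$:
$$I = \frac{2 \sqrt{6} \sqrt{\pi}}{e^{\frac{8}{75}}}.$$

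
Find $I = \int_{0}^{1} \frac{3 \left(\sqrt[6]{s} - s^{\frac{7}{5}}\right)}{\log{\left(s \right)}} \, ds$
$\log{\left(\frac{42875}{373248} \right)}$

Replace the exponent $\frac{1}{6}$ by a parameter $a$: let $I(a) = \int_{0}^{1} \frac{3 \left(- s^{\frac{7}{5}} + s^{a}\right)}{\log{\left(s \right)}} \, ds$.

Since $\dfrac{\partial}{\partial a}\,s^{a} = s^{a} \ln s$, the $\ln s$ in the denominator cancels and
$$\frac{dI}{da} = \int_{0}^{1} 3 s^{a} \, ds = 3 \left[\frac{s^{a+1}}{a+1}\right]_0^1 = \frac{3}{a + 1}.$$

Integrating with respect to $a$ gives $I(a) = \log{\left(\frac{125 \left(a + 1\right)^{3}}{1728} \right)} + C$.

At $a = \frac{7}{5}$ the integrand is identically $0$, so $I(\frac{7}{5}) = 0$. The closed form gives $0$, hence $C = 0$.

Setting $a = \frac{1}{6}$:
$$I = \log{\left(\frac{42875}{373248} \right)}.$$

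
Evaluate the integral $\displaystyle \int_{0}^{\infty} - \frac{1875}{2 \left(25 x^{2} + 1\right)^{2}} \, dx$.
$- \frac{375 \pi}{8}$

Start from the standard arctangent integral
$$J(a) = \int_{0}^{\infty} - \frac{3}{2 \left(a^{2} + x^{2}\right)} \, dx = - \frac{3 \pi}{4 a}.$$

Differentiating under the integral sign with respect to $a$,
$$\frac{dJ}{da} = \int_{0}^{\infty} \frac{3 a}{\left(a^{2} + x^{2}\right)^{2}} \, dx = \frac{3 \pi}{4 a^{2}},$$
so $\int_{0}^{\infty} - \frac{3}{2 \left(a^{2} + x^{2}\right)^{2}} \, dx = - \frac{3 \pi}{8 a^{3}}$.

Setting $a = \frac{1}{5}$:
$$I = - \frac{375 \pi}{8}.$$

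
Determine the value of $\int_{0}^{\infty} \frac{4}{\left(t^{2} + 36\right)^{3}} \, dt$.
$\frac{\pi}{10368}$

Start from the standard arctangent integral
$$J(a) = \int_{0}^{\infty} \frac{4}{a^{2} + t^{2}} \, dt = \frac{2 \pi}{a}.$$

Differentiating under the integral sign with respect to $a$,
$$\frac{dJ}{da} = \int_{0}^{\infty} - \frac{8 a}{\left(a^{2} + t^{2}\right)^{2}} \, dt = - \frac{2 \pi}{a^{2}},$$
so $\int_{0}^{\infty} \frac{4}{\left(a^{2} + t^{2}\right)^{2}} \, dt = \frac{\pi}{a^{3}}$.

Repeating — each differentiation of $1/(t^2+a^2)^j$ produces $-2ja/(t^2+a^2)^{j+1}$ — and dividing through by $-2ja$ at each step yields, after $2$ differentiations in total,
$$\int_{0}^{\infty} \frac{4}{\left(a^{2} + t^{2}\right)^{3}} \, dt = \frac{3 \pi}{4 a^{5}}.$$

Setting $a = 6$:
$$I = \frac{\pi}{10368}.$$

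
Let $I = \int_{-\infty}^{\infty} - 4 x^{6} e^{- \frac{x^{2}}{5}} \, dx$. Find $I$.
$- \frac{1875 \sqrt{5} \sqrt{\pi}}{2}$

Start from the elementary integral
$$J(a) = \int_{-\infty}^{\infty} - 4 e^{- a x^{2}} \, dx = - \frac{4 \sqrt{\pi}}{\sqrt{a}}.$$

Differentiating under the integral sign brings down a factor of $(-x^2)$:
$$\frac{dJ}{da} = \int_{-\infty}^{\infty} 4 x^{2} e^{- a x^{2}} \, dx = \frac{2 \sqrt{\pi}}{a^{\frac{3}{2}}}.$$

Repeating $3$ times in total — each differentiation brings down another $(-x^2)$ — gives
$$\frac{d^{3}J}{da^{3}} = \int_{-\infty}^{\infty} 4 x^{6} e^{- a x^{2}} \, dx = \frac{15 \sqrt{\pi}}{2 a^{\frac{7}{2}}},$$
and the integrand here is $(-1)^{3}$ times the target integrand, so $I = (-1)^{3}\,\frac{d^{3}J}{da^{3}} = - \frac{15 \sqrt{\pi}}{2 a^{\frac{7}{2}}}$.

Setting $a = \frac{1}{5}$:
$$I = - \frac{1875 \sqrt{5} \sqrt{\pi}}{2}.$$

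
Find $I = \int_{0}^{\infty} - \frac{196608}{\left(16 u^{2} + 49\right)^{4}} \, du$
$- \frac{7680 \pi}{823543}$

Recall the elementary integral
$$J(a) = \int_{0}^{\infty} - \frac{3}{a^{2} + u^{2}} \, du = - \frac{3 \pi}{2 a}.$$

Differentiating under the integral sign with respect to $a$,
$$\frac{dJ}{da} = \int_{0}^{\infty} \frac{6 a}{\left(a^{2} + u^{2}\right)^{2}} \, du = \frac{3 \pi}{2 a^{2}},$$
so $\int_{0}^{\infty} - \frac{3}{\left(a^{2} + u^{2}\right)^{2}} \, du = - \frac{3 \pi}{4 a^{3}}$.

Repeating — each differentiation of $1/(u^2+a^2)^j$ produces $-2ja/(u^2+a^2)^{j+1}$ — and dividing through by $-2ja$ at each step yields, after $3$ differentiations in total,
$$\int_{0}^{\infty} - \frac{3}{\left(a^{2} + u^{2}\right)^{4}} \, du = - \frac{15 \pi}{32 a^{7}}.$$

Setting $a = \frac{7}{4}$:
$$I = - \frac{7680 \pi}{823543}.$$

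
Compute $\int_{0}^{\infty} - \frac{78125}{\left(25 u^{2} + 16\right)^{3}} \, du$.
$- \frac{46875 \pi}{16384}$

Begin with the known result
$$J(a) = \int_{0}^{\infty} - \frac{5}{a^{2} + u^{2}} \, du = - \frac{5 \pi}{2 a}.$$

Differentiating under the integral sign with respect to $a$,
$$\frac{dJ}{da} = \int_{0}^{\infty} \frac{10 a}{\left(a^{2} + u^{2}\right)^{2}} \, du = \frac{5 \pi}{2 a^{2}},$$
so $\int_{0}^{\infty} - \frac{5}{\left(a^{2} + u^{2}\right)^{2}} \, du = - \frac{5 \pi}{4 a^{3}}$.

Repeating — each differentiation of $1/(u^2+a^2)^j$ produces $-2ja/(u^2+a^2)^{j+1}$ — and dividing through by $-2ja$ at each step yields, after $2$ differentiations in total,
$$\int_{0}^{\infty} - \frac{5}{\left(a^{2} + u^{2}\right)^{3}} \, du = - \frac{15 \pi}{16 a^{5}}.$$

Setting $a = \frac{4}{5}$:
$$I = - \frac{46875 \pi}{16384}.$$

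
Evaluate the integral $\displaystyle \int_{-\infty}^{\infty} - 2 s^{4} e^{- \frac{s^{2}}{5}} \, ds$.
$- \frac{75 \sqrt{5} \sqrt{\pi}}{2}$

Begin with the known integral
$$J(a) = \int_{-\infty}^{\infty} - 2 e^{- a s^{2}} \, ds = - \frac{2 \sqrt{\pi}}{\sqrt{a}}.$$

Differentiating under the integral sign brings down a factor of $(-s^2)$:
$$\frac{dJ}{da} = \int_{-\infty}^{\infty} 2 s^{2} e^{- a s^{2}} \, ds = \frac{\sqrt{\pi}}{a^{\frac{3}{2}}}.$$

Repeating twice in total — each differentiation brings down another $(-s^2)$ — gives
$$\frac{d^{2}J}{da^{2}} = \int_{-\infty}^{\infty} - 2 s^{4} e^{- a s^{2}} \, ds = - \frac{3 \sqrt{\pi}}{2 a^{\frac{5}{2}}},$$
and the integrand here is exactly the target integrand, so $I = - \frac{3 \sqrt{\pi}}{2 a^{\frac{5}{2}}}$.

Setting $a = \frac{1}{5}$:
$$I = - \frac{75 \sqrt{5} \sqrt{\pi}}{2}.$$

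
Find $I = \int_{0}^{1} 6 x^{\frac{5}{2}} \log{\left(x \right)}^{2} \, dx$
$\frac{96}{343}$

Start from the elementary integral
$$J(a) = \int_{0}^{1} 6 x^{a} \, dx = \frac{6}{a + 1}.$$

Differentiating under the integral sign brings down a factor of $\ln x$:
$$\frac{dJ}{da} = \int_{0}^{1} 6 x^{a} \log{\left(x \right)} \, dx = - \frac{6}{\left(a + 1\right)^{2}}.$$

Repeating twice in total — each differentiation brings down another $\ln x$ — gives
$$\frac{d^{2}J}{da^{2}} = \int_{0}^{1} 6 x^{a} \log{\left(x \right)}^{2} \, dx = \frac{12}{\left(a + 1\right)^{3}},$$
and the integrand here is exactly the target integrand, so $I = \frac{12}{\left(a + 1\right)^{3}}$.

Setting $a = \frac{5}{2}$:
$$I = \frac{96}{343}.$$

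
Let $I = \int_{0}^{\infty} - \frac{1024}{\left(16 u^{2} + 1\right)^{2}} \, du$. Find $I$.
$- 64 \pi$

Recall the elementary integral
$$J(a) = \int_{0}^{\infty} - \frac{4}{a^{2} + u^{2}} \, du = - \frac{2 \pi}{a}.$$

Differentiating under the integral sign with respect to $a$,
$$\frac{dJ}{da} = \int_{0}^{\infty} \frac{8 a}{\left(a^{2} + u^{2}\right)^{2}} \, du = \frac{2 \pi}{a^{2}},$$
so $\int_{0}^{\infty} - \frac{4}{\left(a^{2} + u^{2}\right)^{2}} \, du = - \frac{\pi}{a^{3}}$.

Setting $a = \frac{1}{4}$:
$$I = - 64 \pi.$$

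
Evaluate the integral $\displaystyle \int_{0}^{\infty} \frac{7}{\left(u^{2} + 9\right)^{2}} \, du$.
$\frac{7 \pi}{108}$

Start from the standard arctangent integral
$$J(a) = \int_{0}^{\infty} \frac{7}{a^{2} + u^{2}} \, du = \frac{7 \pi}{2 a}.$$

Differentiating under the integral sign with respect to $a$,
$$\frac{dJ}{da} = \int_{0}^{\infty} - \frac{14 a}{\left(a^{2} + u^{2}\right)^{2}} \, du = - \frac{7 \pi}{2 a^{2}},$$
so $\int_{0}^{\infty} \frac{7}{\left(a^{2} + u^{2}\right)^{2}} \, du = \frac{7 \pi}{4 a^{3}}$.

Setting $a = 3$:
$$I = \frac{7 \pi}{108}.$$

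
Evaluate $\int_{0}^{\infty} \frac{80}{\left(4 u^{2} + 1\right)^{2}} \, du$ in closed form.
$10 \pi$

Recall the elementary integral
$$J(a) = \int_{0}^{\infty} \frac{5}{a^{2} + u^{2}} \, du = \frac{5 \pi}{2 a}.$$

Differentiating under the integral sign with respect to $a$,
$$\frac{dJ}{da} = \int_{0}^{\infty} - \frac{10 a}{\left(a^{2} + u^{2}\right)^{2}} \, du = - \frac{5 \pi}{2 a^{2}},$$
so $\int_{0}^{\infty} \frac{5}{\left(a^{2} + u^{2}\right)^{2}} \, du = \frac{5 \pi}{4 a^{3}}$.

Setting $a = \frac{1}{2}$:
$$I = 10 \pi.$$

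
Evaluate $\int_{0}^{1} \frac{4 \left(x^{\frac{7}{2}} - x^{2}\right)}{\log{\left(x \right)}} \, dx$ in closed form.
$- \log{\left(\frac{16}{81} \right)}$

Consider the one-parameter family: let $I(a) = \int_{0}^{1} \frac{4 \left(x^{\frac{7}{2}} - x^{a}\right)}{\log{\left(x \right)}} \, dx$.

Since $\dfrac{\partial}{\partial a}\,x^{a} = x^{a} \ln x$, the $\ln x$ in the denominator cancels and
$$\frac{dI}{da} = \int_{0}^{1} -4 x^{a} \, dx = -4 \left[\frac{x^{a+1}}{a+1}\right]_0^1 = - \frac{4}{a + 1}.$$

Integrating with respect to $a$ gives $I(a) = - \log{\left(\frac{16 \left(a + 1\right)^{4}}{6561} \right)} + C$.

At $a = \frac{7}{2}$ the integrand is identically $0$, so $I(\frac{7}{2}) = 0$. The closed form gives $0$, hence $C = 0$.

Setting $a = 2$:
$$I = - \log{\left(\frac{16}{81} \right)}.$$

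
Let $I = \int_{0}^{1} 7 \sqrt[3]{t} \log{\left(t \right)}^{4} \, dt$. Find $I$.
$\frac{5103}{128}$

Begin with the known integral
$$J(a) = \int_{0}^{1} 7 t^{a} \, dt = \frac{7}{a + 1}.$$

Differentiating under the integral sign brings down a factor of $\ln t$:
$$\frac{dJ}{da} = \int_{0}^{1} 7 t^{a} \log{\left(t \right)} \, dt = - \frac{7}{\left(a + 1\right)^{2}}.$$

Repeating $4$ times in total — each differentiation brings down another $\ln t$ — gives
$$\frac{d^{4}J}{da^{4}} = \int_{0}^{1} 7 t^{a} \log{\left(t \right)}^{4} \, dt = \frac{168}{\left(a + 1\right)^{5}},$$
and the integrand here is exactly the target integrand, so $I = \frac{168}{\left(a + 1\right)^{5}}$.

Setting $a = \frac{1}{3}$:
$$I = \frac{5103}{128}.$$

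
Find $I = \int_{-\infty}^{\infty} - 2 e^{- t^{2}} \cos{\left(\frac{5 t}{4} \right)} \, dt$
$- \frac{2 \sqrt{\pi}}{e^{\frac{25}{64}}}$

Define $I(b) = \int_{-\infty}^{\infty} - 2 e^{- t^{2}} \cos{\left(b t \right)} \, dt$.

Differentiating under the integral sign,
$$I'(b) = \int_{-\infty}^{\infty} 2 t e^{- t^{2}} \sin{\left(b t \right)} \, dt.$$

Integrate $\int_{-\infty}^{\infty} t \sin(b t)\, e^{- t^{2}}\, dt$ by parts with $u = \sin(b t)$ and $dv = t\, e^{- t^{2}}\, dt$, giving $v = - \frac{e^{- t^{2}}}{2}$. The boundary term vanishes and
$$\int_{-\infty}^{\infty} t \sin(b t)\, e^{- t^{2}}\, dt = \frac{b}{2} \int_{-\infty}^{\infty} \cos(b t)\, e^{- t^{2}}\, dt,$$
so $I'(b) = - \frac{b}{2}\, I(b)$.

This is a separable first-order ODE; solving with the initial condition $I(0) = \int_{-\infty}^{\infty} - 2 e^{- t^{2}}\,dt = - 2 \sqrt{\pi}$ gives
$$I(b) = - 2 \sqrt{\pi} e^{- \frac{b^{2}}{4}}.$$

Setting $b = \frac{5}{4}$:
$$I = - \frac{2 \sqrt{\pi}}{e^{\frac{25}{64}}}.$$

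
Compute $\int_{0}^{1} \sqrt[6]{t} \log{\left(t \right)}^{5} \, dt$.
$- \frac{5598720}{117649}$

Consider the simpler parametrised integral
$$J(a) = \int_{0}^{1} t^{a} \, dt = \frac{1}{a + 1}.$$

Differentiating under the integral sign brings down a factor of $\ln t$:
$$\frac{dJ}{da} = \int_{0}^{1} t^{a} \log{\left(t \right)} \, dt = - \frac{1}{\left(a + 1\right)^{2}}.$$

Repeating $5$ times in total — each differentiation brings down another $\ln t$ — gives
$$\frac{d^{5}J}{da^{5}} = \int_{0}^{1} t^{a} \log{\left(t \right)}^{5} \, dt = - \frac{120}{\left(a + 1\right)^{6}},$$
and the integrand here is exactly the target integrand, so $I = - \frac{120}{\left(a + 1\right)^{6}}$.

Setting $a = \frac{1}{6}$:
$$I = - \frac{5598720}{117649}.$$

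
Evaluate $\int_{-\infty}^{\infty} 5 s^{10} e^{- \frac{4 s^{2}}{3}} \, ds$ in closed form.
$\frac{1148175 \sqrt{3} \sqrt{\pi}}{65536}$

Consider the simpler parametrised integral
$$J(a) = \int_{-\infty}^{\infty} 5 e^{- a s^{2}} \, ds = \frac{5 \sqrt{\pi}}{\sqrt{a}}.$$

Differentiating under the integral sign brings down a factor of $(-s^2)$:
$$\frac{dJ}{da} = \int_{-\infty}^{\infty} - 5 s^{2} e^{- a s^{2}} \, ds = - \frac{5 \sqrt{\pi}}{2 a^{\frac{3}{2}}}.$$

Repeating $5$ times in total — each differentiation brings down another $(-s^2)$ — gives
$$\frac{d^{5}J}{da^{5}} = \int_{-\infty}^{\infty} - 5 s^{10} e^{- a s^{2}} \, ds = - \frac{4725 \sqrt{\pi}}{32 a^{\frac{11}{2}}},$$
and the integrand here is $(-1)^{5}$ times the target integrand, so $I = (-1)^{5}\,\frac{d^{5}J}{da^{5}} = \frac{4725 \sqrt{\pi}}{32 a^{\frac{11}{2}}}$.

Setting $a = \frac{4}{3}$:
$$I = \frac{1148175 \sqrt{3} \sqrt{\pi}}{65536}.$$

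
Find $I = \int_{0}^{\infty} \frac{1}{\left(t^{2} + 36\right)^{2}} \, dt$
$\frac{\pi}{864}$

Start from the standard arctangent integral
$$J(a) = \int_{0}^{\infty} \frac{1}{a^{2} + t^{2}} \, dt = \frac{\pi}{2 a}.$$

Differentiating under the integral sign with respect to $a$,
$$\frac{dJ}{da} = \int_{0}^{\infty} - \frac{2 a}{\left(a^{2} + t^{2}\right)^{2}} \, dt = - \frac{\pi}{2 a^{2}},$$
so $\int_{0}^{\infty} \frac{1}{\left(a^{2} + t^{2}\right)^{2}} \, dt = \frac{\pi}{4 a^{3}}$.

Setting $a = 6$:
$$I = \frac{\pi}{864}.$$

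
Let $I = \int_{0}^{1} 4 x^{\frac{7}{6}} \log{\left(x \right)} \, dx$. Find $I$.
$- \frac{144}{169}$

Start from the elementary integral
$$J(a) = \int_{0}^{1} 4 x^{a} \, dx = \frac{4}{a + 1}.$$

Differentiating under the integral sign brings down a factor of $\ln x$:
$$\frac{dJ}{da} = \int_{0}^{1} 4 x^{a} \log{\left(x \right)} \, dx = - \frac{4}{\left(a + 1\right)^{2}}.$$

The integral on the left is $I$, so $I = - \frac{4}{\left(a + 1\right)^{2}}$.

Setting $a = \frac{7}{6}$:
$$I = - \frac{144}{169}.$$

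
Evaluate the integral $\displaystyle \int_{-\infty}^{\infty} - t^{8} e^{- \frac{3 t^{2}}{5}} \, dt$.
$- \frac{21875 \sqrt{15} \sqrt{\pi}}{1296}$

Start from the elementary integral
$$J(a) = \int_{-\infty}^{\infty} - e^{- a t^{2}} \, dt = - \frac{\sqrt{\pi}}{\sqrt{a}}.$$

Differentiating under the integral sign brings down a factor of $(-t^2)$:
$$\frac{dJ}{da} = \int_{-\infty}^{\infty} t^{2} e^{- a t^{2}} \, dt = \frac{\sqrt{\pi}}{2 a^{\frac{3}{2}}}.$$

Repeating $4$ times in total — each differentiation brings down another $(-t^2)$ — gives
$$\frac{d^{4}J}{da^{4}} = \int_{-\infty}^{\infty} - t^{8} e^{- a t^{2}} \, dt = - \frac{105 \sqrt{\pi}}{16 a^{\frac{9}{2}}},$$
and the integrand here is exactly the target integrand, so $I = - \frac{105 \sqrt{\pi}}{16 a^{\frac{9}{2}}}$.

Setting $a = \frac{3}{5}$:
$$I = - \frac{21875 \sqrt{15} \sqrt{\pi}}{1296}.$$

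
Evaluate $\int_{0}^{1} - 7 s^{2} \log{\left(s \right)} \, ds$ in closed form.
$\frac{7}{9}$

Start from the elementary integral
$$J(a) = \int_{0}^{1} - 7 s^{a} \, ds = - \frac{7}{a + 1}.$$

Differentiating under the integral sign brings down a factor of $\ln s$:
$$\frac{dJ}{da} = \int_{0}^{1} - 7 s^{a} \log{\left(s \right)} \, ds = \frac{7}{\left(a + 1\right)^{2}}.$$

The integral on the left is $I$, so $I = \frac{7}{\left(a + 1\right)^{2}}$.

Setting $a = 2$:
$$I = \frac{7}{9}.$$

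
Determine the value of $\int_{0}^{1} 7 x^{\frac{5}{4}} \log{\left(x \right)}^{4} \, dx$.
$\frac{57344}{19683}$

Start from the elementary integral
$$J(a) = \int_{0}^{1} 7 x^{a} \, dx = \frac{7}{a + 1}.$$

Differentiating under the integral sign brings down a factor of $\ln x$:
$$\frac{dJ}{da} = \int_{0}^{1} 7 x^{a} \log{\left(x \right)} \, dx = - \frac{7}{\left(a + 1\right)^{2}}.$$

Repeating $4$ times in total — each differentiation brings down another $\ln x$ — gives
$$\frac{d^{4}J}{da^{4}} = \int_{0}^{1} 7 x^{a} \log{\left(x \right)}^{4} \, dx = \frac{168}{\left(a + 1\right)^{5}},$$
and the integrand here is exactly the target integrand, so $I = \frac{168}{\left(a + 1\right)^{5}}$.

Setting $a = \frac{5}{4}$:
$$I = \frac{57344}{19683}.$$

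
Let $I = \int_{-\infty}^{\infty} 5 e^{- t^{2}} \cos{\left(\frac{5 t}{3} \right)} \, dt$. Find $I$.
$\frac{5 \sqrt{\pi}}{e^{\frac{25}{36}}}$

Define $I(b) = \int_{-\infty}^{\infty} 5 e^{- t^{2}} \cos{\left(b t \right)} \, dt$.

Differentiating under the integral sign,
$$I'(b) = \int_{-\infty}^{\infty} - 5 t e^{- t^{2}} \sin{\left(b t \right)} \, dt.$$

Integrate $\int_{-\infty}^{\infty} t \sin(b t)\, e^{- t^{2}}\, dt$ by parts with $u = \sin(b t)$ and $dv = t\, e^{- t^{2}}\, dt$, giving $v = - \frac{e^{- t^{2}}}{2}$. The boundary term vanishes and
$$\int_{-\infty}^{\infty} t \sin(b t)\, e^{- t^{2}}\, dt = \frac{b}{2} \int_{-\infty}^{\infty} \cos(b t)\, e^{- t^{2}}\, dt,$$
so $I'(b) = - \frac{b}{2}\, I(b)$.

This is a separable first-order ODE; solving with the initial condition $I(0) = \int_{-\infty}^{\infty} 5 e^{- t^{2}}\,dt = 5 \sqrt{\pi}$ gives
$$I(b) = 5 \sqrt{\pi} e^{- \frac{b^{2}}{4}}.$$

Setting $b = \frac{5}{3}$:
$$I = \frac{5 \sqrt{\pi}}{e^{\frac{25}{36}}}.$$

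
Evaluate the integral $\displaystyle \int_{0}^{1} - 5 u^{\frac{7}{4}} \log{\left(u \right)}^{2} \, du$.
$- \frac{640}{1331}$

Start from the elementary integral
$$J(a) = \int_{0}^{1} - 5 u^{a} \, du = - \frac{5}{a + 1}.$$

Differentiating under the integral sign brings down a factor of $\ln u$:
$$\frac{dJ}{da} = \int_{0}^{1} - 5 u^{a} \log{\left(u \right)} \, du = \frac{5}{\left(a + 1\right)^{2}}.$$

Repeating twice in total — each differentiation brings down another $\ln u$ — gives
$$\frac{d^{2}J}{da^{2}} = \int_{0}^{1} - 5 u^{a} \log{\left(u \right)}^{2} \, du = - \frac{10}{\left(a + 1\right)^{3}},$$
and the integrand here is exactly the target integrand, so $I = - \frac{10}{\left(a + 1\right)^{3}}$.

Setting $a = \frac{7}{4}$:
$$I = - \frac{640}{1331}.$$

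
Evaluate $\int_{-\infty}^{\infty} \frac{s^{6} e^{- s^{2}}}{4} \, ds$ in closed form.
$\frac{15 \sqrt{\pi}}{32}$

Start from the elementary integral
$$J(a) = \int_{-\infty}^{\infty} \frac{e^{- a s^{2}}}{4} \, ds = \frac{\sqrt{\pi}}{4 \sqrt{a}}.$$

Differentiating under the integral sign brings down a factor of $(-s^2)$:
$$\frac{dJ}{da} = \int_{-\infty}^{\infty} - \frac{s^{2} e^{- a s^{2}}}{4} \, ds = - \frac{\sqrt{\pi}}{8 a^{\frac{3}{2}}}.$$

Repeating $3$ times in total — each differentiation brings down another $(-s^2)$ — gives
$$\frac{d^{3}J}{da^{3}} = \int_{-\infty}^{\infty} - \frac{s^{6} e^{- a s^{2}}}{4} \, ds = - \frac{15 \sqrt{\pi}}{32 a^{\frac{7}{2}}},$$
and the integrand here is $(-1)^{3}$ times the target integrand, so $I = (-1)^{3}\,\frac{d^{3}J}{da^{3}} = \frac{15 \sqrt{\pi}}{32 a^{\frac{7}{2}}}$.

Setting $a = 1$:
$$I = \frac{15 \sqrt{\pi}}{32}.$$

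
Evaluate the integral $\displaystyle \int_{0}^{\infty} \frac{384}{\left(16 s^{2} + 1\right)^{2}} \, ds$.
$24 \pi$

Recall the elementary integral
$$J(a) = \int_{0}^{\infty} \frac{3}{2 \left(a^{2} + s^{2}\right)} \, ds = \frac{3 \pi}{4 a}.$$

Differentiating under the integral sign with respect to $a$,
$$\frac{dJ}{da} = \int_{0}^{\infty} - \frac{3 a}{\left(a^{2} + s^{2}\right)^{2}} \, ds = - \frac{3 \pi}{4 a^{2}},$$
so $\int_{0}^{\infty} \frac{3}{2 \left(a^{2} + s^{2}\right)^{2}} \, ds = \frac{3 \pi}{8 a^{3}}$.

Setting $a = \frac{1}{4}$:
$$I = 24 \pi.$$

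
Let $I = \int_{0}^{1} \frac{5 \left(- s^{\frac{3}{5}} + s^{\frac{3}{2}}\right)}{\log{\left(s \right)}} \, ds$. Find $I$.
$- \log{\left(\frac{1048576}{9765625} \right)}$

Consider the one-parameter family: let $I(a) = \int_{0}^{1} \frac{5 \left(s^{\frac{3}{2}} - s^{a}\right)}{\log{\left(s \right)}} \, ds$.

Since $\dfrac{\partial}{\partial a}\,s^{a} = s^{a} \ln s$, the $\ln s$ in the denominator cancels and
$$\frac{dI}{da} = \int_{0}^{1} -5 s^{a} \, ds = -5 \left[\frac{s^{a+1}}{a+1}\right]_0^1 = - \frac{5}{a + 1}.$$

Integrating with respect to $a$ gives $I(a) = - \log{\left(\frac{32 \left(a + 1\right)^{5}}{3125} \right)} + C$.

At $a = \frac{3}{2}$ the integrand is identically $0$, so $I(\frac{3}{2}) = 0$. The closed form gives $0$, hence $C = 0$.

Setting $a = \frac{3}{5}$:
$$I = - \log{\left(\frac{1048576}{9765625} \right)}.$$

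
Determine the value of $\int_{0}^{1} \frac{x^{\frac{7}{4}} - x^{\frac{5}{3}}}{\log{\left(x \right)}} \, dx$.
$- \log{\left(\frac{32}{33} \right)}$

Replace the exponent $\frac{5}{3}$ by a parameter $a$: let $I(a) = \int_{0}^{1} \frac{x^{\frac{7}{4}} - x^{a}}{\log{\left(x \right)}} \, dx$.

Since $\dfrac{\partial}{\partial a}\,x^{a} = x^{a} \ln x$, the $\ln x$ in the denominator cancels and
$$\frac{dI}{da} = \int_{0}^{1} -1 x^{a} \, dx = -1 \left[\frac{x^{a+1}}{a+1}\right]_0^1 = - \frac{1}{a + 1}.$$

Integrating with respect to $a$ gives $I(a) = - \log{\left(\frac{4 a}{11} + \frac{4}{11} \right)} + C$.

At $a = \frac{7}{4}$ the integrand is identically $0$, so $I(\frac{7}{4}) = 0$. The closed form gives $0$, hence $C = 0$.

Setting $a = \frac{5}{3}$:
$$I = - \log{\left(\frac{32}{33} \right)}.$$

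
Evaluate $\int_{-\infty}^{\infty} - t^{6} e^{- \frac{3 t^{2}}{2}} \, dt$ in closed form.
$- \frac{5 \sqrt{6} \sqrt{\pi}}{27}$

Begin with the known integral
$$J(a) = \int_{-\infty}^{\infty} - e^{- a t^{2}} \, dt = - \frac{\sqrt{\pi}}{\sqrt{a}}.$$

Differentiating under the integral sign brings down a factor of $(-t^2)$:
$$\frac{dJ}{da} = \int_{-\infty}^{\infty} t^{2} e^{- a t^{2}} \, dt = \frac{\sqrt{\pi}}{2 a^{\frac{3}{2}}}.$$

Repeating $3$ times in total — each differentiation brings down another $(-t^2)$ — gives
$$\frac{d^{3}J}{da^{3}} = \int_{-\infty}^{\infty} t^{6} e^{- a t^{2}} \, dt = \frac{15 \sqrt{\pi}}{8 a^{\frac{7}{2}}},$$
and the integrand here is $(-1)^{3}$ times the target integrand, so $I = (-1)^{3}\,\frac{d^{3}J}{da^{3}} = - \frac{15 \sqrt{\pi}}{8 a^{\frac{7}{2}}}$.

Setting $a = \frac{3}{2}$:
$$I = - \frac{5 \sqrt{6} \sqrt{\pi}}{27}.$$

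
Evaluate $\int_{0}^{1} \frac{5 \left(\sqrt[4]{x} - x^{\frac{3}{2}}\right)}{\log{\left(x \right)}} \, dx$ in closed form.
$- \log{\left(32 \right)}$

Replace the exponent $\frac{1}{4}$ by a parameter $a$: let $I(a) = \int_{0}^{1} \frac{5 \left(- x^{\frac{3}{2}} + x^{a}\right)}{\log{\left(x \right)}} \, dx$.

Since $\dfrac{\partial}{\partial a}\,x^{a} = x^{a} \ln x$, the $\ln x$ in the denominator cancels and
$$\frac{dI}{da} = \int_{0}^{1} 5 x^{a} \, dx = 5 \left[\frac{x^{a+1}}{a+1}\right]_0^1 = \frac{5}{a + 1}.$$

Integrating with respect to $a$ gives $I(a) = \log{\left(\frac{32 \left(a + 1\right)^{5}}{3125} \right)} + C$.

At $a = \frac{3}{2}$ the integrand is identically $0$, so $I(\frac{3}{2}) = 0$. The closed form gives $0$, hence $C = 0$.

Setting $a = \frac{1}{4}$:
$$I = - \log{\left(32 \right)}.$$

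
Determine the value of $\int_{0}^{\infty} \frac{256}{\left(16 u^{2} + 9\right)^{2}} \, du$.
$\frac{16 \pi}{27}$

Begin with the known result
$$J(a) = \int_{0}^{\infty} \frac{1}{a^{2} + u^{2}} \, du = \frac{\pi}{2 a}.$$

Differentiating under the integral sign with respect to $a$,
$$\frac{dJ}{da} = \int_{0}^{\infty} - \frac{2 a}{\left(a^{2} + u^{2}\right)^{2}} \, du = - \frac{\pi}{2 a^{2}},$$
so $\int_{0}^{\infty} \frac{1}{\left(a^{2} + u^{2}\right)^{2}} \, du = \frac{\pi}{4 a^{3}}$.

Setting $a = \frac{3}{4}$:
$$I = \frac{16 \pi}{27}.$$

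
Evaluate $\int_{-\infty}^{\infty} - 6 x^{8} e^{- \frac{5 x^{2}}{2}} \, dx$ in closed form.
$- \frac{126 \sqrt{10} \sqrt{\pi}}{625}$

Begin with the known integral
$$J(a) = \int_{-\infty}^{\infty} - 6 e^{- a x^{2}} \, dx = - \frac{6 \sqrt{\pi}}{\sqrt{a}}.$$

Differentiating under the integral sign brings down a factor of $(-x^2)$:
$$\frac{dJ}{da} = \int_{-\infty}^{\infty} 6 x^{2} e^{- a x^{2}} \, dx = \frac{3 \sqrt{\pi}}{a^{\frac{3}{2}}}.$$

Repeating $4$ times in total — each differentiation brings down another $(-x^2)$ — gives
$$\frac{d^{4}J}{da^{4}} = \int_{-\infty}^{\infty} - 6 x^{8} e^{- a x^{2}} \, dx = - \frac{315 \sqrt{\pi}}{8 a^{\frac{9}{2}}},$$
and the integrand here is exactly the target integrand, so $I = - \frac{315 \sqrt{\pi}}{8 a^{\frac{9}{2}}}$.

Setting $a = \frac{5}{2}$:
$$I = - \frac{126 \sqrt{10} \sqrt{\pi}}{625}.$$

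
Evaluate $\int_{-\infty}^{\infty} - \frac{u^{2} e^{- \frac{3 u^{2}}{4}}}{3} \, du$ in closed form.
$- \frac{4 \sqrt{3} \sqrt{\pi}}{27}$

Begin with the known integral
$$J(a) = \int_{-\infty}^{\infty} - \frac{e^{- a u^{2}}}{3} \, du = - \frac{\sqrt{\pi}}{3 \sqrt{a}}.$$

Differentiating under the integral sign brings down a factor of $(-u^2)$:
$$\frac{dJ}{da} = \int_{-\infty}^{\infty} \frac{u^{2} e^{- a u^{2}}}{3} \, du = \frac{\sqrt{\pi}}{6 a^{\frac{3}{2}}}.$$

The integral on the left is $-I$, so $I = - \frac{\sqrt{\pi}}{6 a^{\frac{3}{2}}}$.

Setting $a = \frac{3}{4}$:
$$I = - \frac{4 \sqrt{3} \sqrt{\pi}}{27}.$$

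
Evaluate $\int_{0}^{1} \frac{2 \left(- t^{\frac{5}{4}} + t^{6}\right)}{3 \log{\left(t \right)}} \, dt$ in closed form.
$\log{\left(\frac{2 \cdot 3^{\frac{2}{3}} \sqrt[3]{98}}{9} \right)}$

Replace the exponent $\frac{5}{4}$ by a parameter $a$: let $I(a) = \int_{0}^{1} \frac{2 \left(t^{6} - t^{a}\right)}{3 \log{\left(t \right)}} \, dt$.

Since $\dfrac{\partial}{\partial a}\,t^{a} = t^{a} \ln t$, the $\ln t$ in the denominator cancels and
$$\frac{dI}{da} = \int_{0}^{1} - \frac{2}{3} t^{a} \, dt = - \frac{2}{3} \left[\frac{t^{a+1}}{a+1}\right]_0^1 = - \frac{2}{3 a + 3}.$$

Integrating with respect to $a$ gives $I(a) = - \frac{2 \log{\left(a + 1 \right)}}{3} + \frac{2 \log{\left(7 \right)}}{3} + C$.

At $a = 6$ the integrand is identically $0$, so $I(6) = 0$. The closed form gives $0$, hence $C = 0$.

Setting $a = \frac{5}{4}$:
$$I = \log{\left(\frac{2 \cdot 3^{\frac{2}{3}} \sqrt[3]{98}}{9} \right)}.$$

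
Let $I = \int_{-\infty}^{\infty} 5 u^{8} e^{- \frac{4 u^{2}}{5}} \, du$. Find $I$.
$\frac{328125 \sqrt{5} \sqrt{\pi}}{8192}$

Begin with the known integral
$$J(a) = \int_{-\infty}^{\infty} 5 e^{- a u^{2}} \, du = \frac{5 \sqrt{\pi}}{\sqrt{a}}.$$

Differentiating under the integral sign brings down a factor of $(-u^2)$:
$$\frac{dJ}{da} = \int_{-\infty}^{\infty} - 5 u^{2} e^{- a u^{2}} \, du = - \frac{5 \sqrt{\pi}}{2 a^{\frac{3}{2}}}.$$

Repeating $4$ times in total — each differentiation brings down another $(-u^2)$ — gives
$$\frac{d^{4}J}{da^{4}} = \int_{-\infty}^{\infty} 5 u^{8} e^{- a u^{2}} \, du = \frac{525 \sqrt{\pi}}{16 a^{\frac{9}{2}}},$$
and the integrand here is exactly the target integrand, so $I = \frac{525 \sqrt{\pi}}{16 a^{\frac{9}{2}}}$.

Setting $a = \frac{4}{5}$:
$$I = \frac{328125 \sqrt{5} \sqrt{\pi}}{8192}.$$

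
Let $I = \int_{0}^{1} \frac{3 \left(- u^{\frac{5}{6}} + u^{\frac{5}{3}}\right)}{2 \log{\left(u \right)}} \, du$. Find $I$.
$\log{\left(\frac{64 \sqrt{11}}{121} \right)}$

Replace the exponent $\frac{5}{3}$ by a parameter $a$: let $I(a) = \int_{0}^{1} \frac{3 \left(- u^{\frac{5}{6}} + u^{a}\right)}{2 \log{\left(u \right)}} \, du$.

Since $\dfrac{\partial}{\partial a}\,u^{a} = u^{a} \ln u$, the $\ln u$ in the denominator cancels and
$$\frac{dI}{da} = \int_{0}^{1} \frac{3}{2} u^{a} \, du = \frac{3}{2} \left[\frac{u^{a+1}}{a+1}\right]_0^1 = \frac{3}{2 \left(a + 1\right)}.$$

Integrating with respect to $a$ gives $I(a) = \log{\left(\frac{6 \sqrt{66} \left(a + 1\right)^{\frac{3}{2}}}{121} \right)} + C$.

At $a = \frac{5}{6}$ the integrand is identically $0$, so $I(\frac{5}{6}) = 0$. The closed form gives $0$, hence $C = 0$.

Setting $a = \frac{5}{3}$:
$$I = \log{\left(\frac{64 \sqrt{11}}{121} \right)}.$$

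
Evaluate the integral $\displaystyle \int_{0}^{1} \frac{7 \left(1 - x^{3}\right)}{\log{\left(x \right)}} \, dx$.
$- \log{\left(16384 \right)}$

Consider the one-parameter family: let $I(a) = \int_{0}^{1} \frac{7 \left(1 - x^{a}\right)}{\log{\left(x \right)}} \, dx$.

Since $\dfrac{\partial}{\partial a}\,x^{a} = x^{a} \ln x$, the $\ln x$ in the denominator cancels and
$$\frac{dI}{da} = \int_{0}^{1} -7 x^{a} \, dx = -7 \left[\frac{x^{a+1}}{a+1}\right]_0^1 = - \frac{7}{a + 1}.$$

Integrating with respect to $a$ gives $I(a) = - 7 \log{\left(a + 1 \right)} + C$.

At $a = 0$ the integrand is identically $0$, so $I(0) = 0$. The closed form gives $0$, hence $C = 0$.

Setting $a = 3$:
$$I = - \log{\left(16384 \right)}.$$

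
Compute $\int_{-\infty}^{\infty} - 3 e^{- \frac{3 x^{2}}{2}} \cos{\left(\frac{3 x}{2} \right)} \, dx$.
$- \frac{\sqrt{6} \sqrt{\pi}}{e^{\frac{3}{8}}}$

Define $I(b) = \int_{-\infty}^{\infty} - 3 e^{- \frac{3 x^{2}}{2}} \cos{\left(b x \right)} \, dx$.

Differentiating under the integral sign,
$$I'(b) = \int_{-\infty}^{\infty} 3 x e^{- \frac{3 x^{2}}{2}} \sin{\left(b x \right)} \, dx.$$

Integrate $\int_{-\infty}^{\infty} x \sin(b x)\, e^{- \frac{3 x^{2}}{2}}\, dx$ by parts with $u = \sin(b x)$ and $dv = x\, e^{- \frac{3 x^{2}}{2}}\, dx$, giving $v = - \frac{e^{- \frac{3 x^{2}}{2}}}{3}$. The boundary term vanishes and
$$\int_{-\infty}^{\infty} x \sin(b x)\, e^{- \frac{3 x^{2}}{2}}\, dx = \frac{b}{3} \int_{-\infty}^{\infty} \cos(b x)\, e^{- \frac{3 x^{2}}{2}}\, dx,$$
so $I'(b) = - \frac{b}{3}\, I(b)$.

This is a separable first-order ODE; solving with the initial condition $I(0) = \int_{-\infty}^{\infty} - 3 e^{- \frac{3 x^{2}}{2}}\,dx = - \sqrt{6} \sqrt{\pi}$ gives
$$I(b) = - \sqrt{6} \sqrt{\pi} e^{- \frac{b^{2}}{6}}.$$

Setting $b = \frac{3}{2}$:
$$I = - \frac{\sqrt{6} \sqrt{\pi}}{e^{\frac{3}{8}}}.$$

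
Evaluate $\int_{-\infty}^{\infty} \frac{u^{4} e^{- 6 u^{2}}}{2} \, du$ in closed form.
$\frac{\sqrt{6} \sqrt{\pi}}{576}$

Start from the elementary integral
$$J(a) = \int_{-\infty}^{\infty} \frac{e^{- a u^{2}}}{2} \, du = \frac{\sqrt{\pi}}{2 \sqrt{a}}.$$

Differentiating under the integral sign brings down a factor of $(-u^2)$:
$$\frac{dJ}{da} = \int_{-\infty}^{\infty} - \frac{u^{2} e^{- a u^{2}}}{2} \, du = - \frac{\sqrt{\pi}}{4 a^{\frac{3}{2}}}.$$

Repeating twice in total — each differentiation brings down another $(-u^2)$ — gives
$$\frac{d^{2}J}{da^{2}} = \int_{-\infty}^{\infty} \frac{u^{4} e^{- a u^{2}}}{2} \, du = \frac{3 \sqrt{\pi}}{8 a^{\frac{5}{2}}},$$
and the integrand here is exactly the target integrand, so $I = \frac{3 \sqrt{\pi}}{8 a^{\frac{5}{2}}}$.

Setting $a = 6$:
$$I = \frac{\sqrt{6} \sqrt{\pi}}{576}.$$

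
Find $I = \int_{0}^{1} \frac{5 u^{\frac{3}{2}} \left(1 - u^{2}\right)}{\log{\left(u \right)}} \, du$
$- \log{\left(\frac{59049}{3125} \right)}$

Consider the one-parameter family: let $I(a) = \int_{0}^{1} \frac{5 \left(u^{\frac{3}{2}} - u^{a}\right)}{\log{\left(u \right)}} \, du$.

Since $\dfrac{\partial}{\partial a}\,u^{a} = u^{a} \ln u$, the $\ln u$ in the denominator cancels and
$$\frac{dI}{da} = \int_{0}^{1} -5 u^{a} \, du = -5 \left[\frac{u^{a+1}}{a+1}\right]_0^1 = - \frac{5}{a + 1}.$$

Integrating with respect to $a$ gives $I(a) = - \log{\left(\frac{32 \left(a + 1\right)^{5}}{3125} \right)} + C$.

At $a = \frac{3}{2}$ the integrand is identically $0$, so $I(\frac{3}{2}) = 0$. The closed form gives $0$, hence $C = 0$.

Setting $a = \frac{7}{2}$:
$$I = - \log{\left(\frac{59049}{3125} \right)}.$$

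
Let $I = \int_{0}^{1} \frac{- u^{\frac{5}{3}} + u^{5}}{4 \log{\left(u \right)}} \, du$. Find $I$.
$- \log{\left(2 \right)} + \frac{\log{\left(6 \right)}}{2}$

Replace the exponent $5$ by a parameter $a$: let $I(a) = \int_{0}^{1} \frac{- u^{\frac{5}{3}} + u^{a}}{4 \log{\left(u \right)}} \, du$.

Since $\dfrac{\partial}{\partial a}\,u^{a} = u^{a} \ln u$, the $\ln u$ in the denominator cancels and
$$\frac{dI}{da} = \int_{0}^{1} \frac{1}{4} u^{a} \, du = \frac{1}{4} \left[\frac{u^{a+1}}{a+1}\right]_0^1 = \frac{1}{4 \left(a + 1\right)}.$$

Integrating with respect to $a$ gives $I(a) = \log{\left(\frac{\sqrt[4]{6} \sqrt[4]{a + 1}}{2} \right)} + C$.

At $a = \frac{5}{3}$ the integrand is identically $0$, so $I(\frac{5}{3}) = 0$. The closed form gives $0$, hence $C = 0$.

Setting $a = 5$:
$$I = - \log{\left(2 \right)} + \frac{\log{\left(6 \right)}}{2}.$$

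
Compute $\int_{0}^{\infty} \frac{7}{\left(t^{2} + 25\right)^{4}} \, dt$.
$\frac{7 \pi}{500000}$

Recall the elementary integral
$$J(a) = \int_{0}^{\infty} \frac{7}{a^{2} + t^{2}} \, dt = \frac{7 \pi}{2 a}.$$

Differentiating under the integral sign with respect to $a$,
$$\frac{dJ}{da} = \int_{0}^{\infty} - \frac{14 a}{\left(a^{2} + t^{2}\right)^{2}} \, dt = - \frac{7 \pi}{2 a^{2}},$$
so $\int_{0}^{\infty} \frac{7}{\left(a^{2} + t^{2}\right)^{2}} \, dt = \frac{7 \pi}{4 a^{3}}$.

Repeating — each differentiation of $1/(t^2+a^2)^j$ produces $-2ja/(t^2+a^2)^{j+1}$ — and dividing through by $-2ja$ at each step yields, after $3$ differentiations in total,
$$\int_{0}^{\infty} \frac{7}{\left(a^{2} + t^{2}\right)^{4}} \, dt = \frac{35 \pi}{32 a^{7}}.$$

Setting $a = 5$:
$$I = \frac{7 \pi}{500000}.$$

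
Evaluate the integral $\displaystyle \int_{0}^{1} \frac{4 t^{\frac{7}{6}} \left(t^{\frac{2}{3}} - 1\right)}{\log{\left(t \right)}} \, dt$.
$- \log{\left(\frac{28561}{83521} \right)}$

Consider the one-parameter family: let $I(a) = \int_{0}^{1} \frac{4 \left(t^{\frac{11}{6}} - t^{a}\right)}{\log{\left(t \right)}} \, dt$.

Since $\dfrac{\partial}{\partial a}\,t^{a} = t^{a} \ln t$, the $\ln t$ in the denominator cancels and
$$\frac{dI}{da} = \int_{0}^{1} -4 t^{a} \, dt = -4 \left[\frac{t^{a+1}}{a+1}\right]_0^1 = - \frac{4}{a + 1}.$$

Integrating with respect to $a$ gives $I(a) = - \log{\left(\frac{1296 \left(a + 1\right)^{4}}{83521} \right)} + C$.

At $a = \frac{11}{6}$ the integrand is identically $0$, so $I(\frac{11}{6}) = 0$. The closed form gives $0$, hence $C = 0$.

Setting $a = \frac{7}{6}$:
$$I = - \log{\left(\frac{28561}{83521} \right)}.$$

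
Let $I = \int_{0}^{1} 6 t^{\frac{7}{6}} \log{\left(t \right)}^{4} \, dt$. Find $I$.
$\frac{1119744}{371293}$

Start from the elementary integral
$$J(a) = \int_{0}^{1} 6 t^{a} \, dt = \frac{6}{a + 1}.$$

Differentiating under the integral sign brings down a factor of $\ln t$:
$$\frac{dJ}{da} = \int_{0}^{1} 6 t^{a} \log{\left(t \right)} \, dt = - \frac{6}{\left(a + 1\right)^{2}}.$$

Repeating $4$ times in total — each differentiation brings down another $\ln t$ — gives
$$\frac{d^{4}J}{da^{4}} = \int_{0}^{1} 6 t^{a} \log{\left(t \right)}^{4} \, dt = \frac{144}{\left(a + 1\right)^{5}},$$
and the integrand here is exactly the target integrand, so $I = \frac{144}{\left(a + 1\right)^{5}}$.

Setting $a = \frac{7}{6}$:
$$I = \frac{1119744}{371293}.$$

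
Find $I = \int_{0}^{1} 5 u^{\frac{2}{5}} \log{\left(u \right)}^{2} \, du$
$\frac{1250}{343}$

Consider the simpler parametrised integral
$$J(a) = \int_{0}^{1} 5 u^{a} \, du = \frac{5}{a + 1}.$$

Differentiating under the integral sign brings down a factor of $\ln u$:
$$\frac{dJ}{da} = \int_{0}^{1} 5 u^{a} \log{\left(u \right)} \, du = - \frac{5}{\left(a + 1\right)^{2}}.$$

Repeating twice in total — each differentiation brings down another $\ln u$ — gives
$$\frac{d^{2}J}{da^{2}} = \int_{0}^{1} 5 u^{a} \log{\left(u \right)}^{2} \, du = \frac{10}{\left(a + 1\right)^{3}},$$
and the integrand here is exactly the target integrand, so $I = \frac{10}{\left(a + 1\right)^{3}}$.

Setting $a = \frac{2}{5}$:
$$I = \frac{1250}{343}.$$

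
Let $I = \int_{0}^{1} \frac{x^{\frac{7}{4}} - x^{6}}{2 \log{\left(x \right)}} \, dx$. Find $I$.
$\log{\left(\frac{\sqrt{77}}{14} \right)}$

Replace the exponent $\frac{7}{4}$ by a parameter $a$: let $I(a) = \int_{0}^{1} \frac{- x^{6} + x^{a}}{2 \log{\left(x \right)}} \, dx$.

Since $\dfrac{\partial}{\partial a}\,x^{a} = x^{a} \ln x$, the $\ln x$ in the denominator cancels and
$$\frac{dI}{da} = \int_{0}^{1} \frac{1}{2} x^{a} \, dx = \frac{1}{2} \left[\frac{x^{a+1}}{a+1}\right]_0^1 = \frac{1}{2 \left(a + 1\right)}.$$

Integrating with respect to $a$ gives $I(a) = \frac{\log{\left(a + 1 \right)}}{2} - \frac{\log{\left(7 \right)}}{2} + C$.

At $a = 6$ the integrand is identically $0$, so $I(6) = 0$. The closed form gives $0$, hence $C = 0$.

Setting $a = \frac{7}{4}$:
$$I = \log{\left(\frac{\sqrt{77}}{14} \right)}.$$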